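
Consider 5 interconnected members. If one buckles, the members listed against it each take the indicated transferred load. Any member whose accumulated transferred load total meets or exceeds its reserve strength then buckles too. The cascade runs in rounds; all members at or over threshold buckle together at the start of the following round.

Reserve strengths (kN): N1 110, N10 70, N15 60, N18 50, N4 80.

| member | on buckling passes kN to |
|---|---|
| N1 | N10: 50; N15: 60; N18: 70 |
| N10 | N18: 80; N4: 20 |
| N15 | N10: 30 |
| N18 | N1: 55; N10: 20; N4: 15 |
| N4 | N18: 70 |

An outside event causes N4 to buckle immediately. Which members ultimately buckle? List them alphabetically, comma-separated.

N18, N4

Round 1 — N4 buckles (initial).
  N18: +70 → 70 ≥ 50
Round 2 — N18 buckles.
  N1: +55 → 55 < 110
  N10: +20 → 20 < 70
No further bucklings.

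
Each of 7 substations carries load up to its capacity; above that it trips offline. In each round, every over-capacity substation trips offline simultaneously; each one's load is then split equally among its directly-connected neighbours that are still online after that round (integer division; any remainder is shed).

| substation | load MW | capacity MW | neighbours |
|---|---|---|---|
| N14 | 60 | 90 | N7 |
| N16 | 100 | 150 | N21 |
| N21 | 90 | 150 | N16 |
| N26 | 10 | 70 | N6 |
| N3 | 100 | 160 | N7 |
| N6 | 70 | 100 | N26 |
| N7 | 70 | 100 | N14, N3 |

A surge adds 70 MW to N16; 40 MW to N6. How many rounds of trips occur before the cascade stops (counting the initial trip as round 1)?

2

Round 1 — N16 at 170 > 150; N6 at 110 > 100. N16, N6 trip offline.
  N16 sheds 170 MW to N21: 170 each.
    N21: 90+170 = 260 > 150
  N6 sheds 110 MW to N26: 110 each.
    N26: 10+110 = 120 > 70
Round 2 — N21, N26 trip offline.
  N21 sheds 260 MW: no online neighbours, lost.
  N26 sheds 120 MW: no online neighbours, lost.
No further trips.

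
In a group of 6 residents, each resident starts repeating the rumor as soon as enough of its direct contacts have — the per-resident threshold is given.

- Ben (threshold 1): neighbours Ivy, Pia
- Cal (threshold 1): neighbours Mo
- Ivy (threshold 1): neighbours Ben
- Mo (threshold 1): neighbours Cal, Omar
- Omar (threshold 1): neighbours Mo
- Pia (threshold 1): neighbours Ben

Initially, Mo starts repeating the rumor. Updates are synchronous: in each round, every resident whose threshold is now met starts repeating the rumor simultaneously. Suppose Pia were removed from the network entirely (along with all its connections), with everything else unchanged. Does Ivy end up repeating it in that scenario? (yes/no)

no

With Pia removed:
Round 1 — Mo starts repeating the rumor (initial).
Round 2 — checking thresholds:
  Cal: 1 of 1 neighbours ≥ 1, starts repeating the rumor.
  Omar: 1 of 1 neighbours ≥ 1, starts repeating the rumor.
Round 3 — no new spreads; cascade stops.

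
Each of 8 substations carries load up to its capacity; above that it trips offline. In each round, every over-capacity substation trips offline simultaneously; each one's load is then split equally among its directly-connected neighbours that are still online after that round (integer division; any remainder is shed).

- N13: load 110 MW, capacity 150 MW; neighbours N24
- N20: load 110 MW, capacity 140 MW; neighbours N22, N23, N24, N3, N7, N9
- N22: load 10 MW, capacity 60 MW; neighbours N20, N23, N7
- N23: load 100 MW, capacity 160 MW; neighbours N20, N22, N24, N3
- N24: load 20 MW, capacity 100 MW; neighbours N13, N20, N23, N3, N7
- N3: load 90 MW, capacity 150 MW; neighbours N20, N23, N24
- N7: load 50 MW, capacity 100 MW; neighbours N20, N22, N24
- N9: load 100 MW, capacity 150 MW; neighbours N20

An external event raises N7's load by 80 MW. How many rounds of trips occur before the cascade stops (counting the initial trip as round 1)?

6

Round 1 — N7 at 130 > 100. N7 trips offline.
  N7 sheds 130 MW to N20, N22, N24: 43 each (1 lost).
    N20: 110+43 = 153 > 140
    N22: 10+43 = 53 ≤ 60
    N24: 20+43 = 63 ≤ 100
Round 2 — N20 trips offline.
  N20 sheds 153 MW to N22, N23, N24, N3, N9: 30 each (3 lost).
    N22: 53+30 = 83 > 60
    N23: 100+30 = 130 ≤ 160
    N24: 63+30 = 93 ≤ 100
    N3: 90+30 = 120 ≤ 150
    N9: 100+30 = 130 ≤ 150
Round 3 — N22 trips offline.
  N22 sheds 83 MW to N23: 83 each.
    N23: 130+83 = 213 > 160
Round 4 — N23 trips offline.
  N23 sheds 213 MW to N24, N3: 106 each (1 lost).
    N24: 93+106 = 199 > 100
    N3: 120+106 = 226 > 150
Round 5 — N24, N3 trip offline.
  N24 sheds 199 MW to N13: 199 each.
    N13: 110+199 = 309 > 150
  N3 sheds 226 MW: no online neighbours, lost.
Round 6 — N13 trips offline.
  N13 sheds 309 MW: no online neighbours, lost.
No further trips.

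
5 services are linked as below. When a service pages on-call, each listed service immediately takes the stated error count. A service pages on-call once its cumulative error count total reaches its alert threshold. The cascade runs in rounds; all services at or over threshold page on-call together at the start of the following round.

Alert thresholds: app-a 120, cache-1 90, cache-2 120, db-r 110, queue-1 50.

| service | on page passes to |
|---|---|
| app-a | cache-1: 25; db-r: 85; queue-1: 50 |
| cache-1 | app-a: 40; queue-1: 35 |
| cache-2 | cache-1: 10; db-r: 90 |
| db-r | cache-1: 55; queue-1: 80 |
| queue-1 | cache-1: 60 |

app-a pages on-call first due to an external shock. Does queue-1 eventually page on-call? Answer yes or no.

yes

Round 1 — app-a pages on-call (initial).
  cache-1: +25 → 25 < 90
  db-r: +85 → 85 < 110
  queue-1: +50 → 50 ≥ 50
Round 2 — queue-1 pages on-call.
  cache-1: +60 → 85 < 90
No further pages.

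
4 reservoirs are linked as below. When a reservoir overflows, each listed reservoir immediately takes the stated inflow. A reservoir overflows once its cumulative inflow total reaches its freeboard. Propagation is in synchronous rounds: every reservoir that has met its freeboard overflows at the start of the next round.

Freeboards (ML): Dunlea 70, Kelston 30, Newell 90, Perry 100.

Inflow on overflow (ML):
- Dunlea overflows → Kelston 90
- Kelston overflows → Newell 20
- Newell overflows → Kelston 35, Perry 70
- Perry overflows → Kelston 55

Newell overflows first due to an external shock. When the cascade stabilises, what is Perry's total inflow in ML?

70

Round 1 — Newell overflows (initial).
  Kelston: +35 → 35 ≥ 30
  Perry: +70 → 70 < 100
Round 2 — Kelston overflows.
No further overflows.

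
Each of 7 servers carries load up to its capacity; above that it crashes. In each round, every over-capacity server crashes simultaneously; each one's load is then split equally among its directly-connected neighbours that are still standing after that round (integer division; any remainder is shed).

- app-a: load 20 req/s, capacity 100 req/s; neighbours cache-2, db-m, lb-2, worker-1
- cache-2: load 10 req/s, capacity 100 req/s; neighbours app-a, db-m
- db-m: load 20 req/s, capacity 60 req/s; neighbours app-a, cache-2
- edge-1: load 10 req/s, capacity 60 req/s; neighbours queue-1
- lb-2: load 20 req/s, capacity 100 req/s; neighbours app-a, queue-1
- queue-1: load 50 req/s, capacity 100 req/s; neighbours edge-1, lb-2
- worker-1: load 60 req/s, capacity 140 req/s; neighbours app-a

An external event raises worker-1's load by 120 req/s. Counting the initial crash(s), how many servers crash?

4

Round 1 — worker-1 at 180 > 140. worker-1 crashes.
  worker-1 sheds 180 req/s to app-a: 180 each.
    app-a: 20+180 = 200 > 100
Round 2 — app-a crashes.
  app-a sheds 200 req/s to cache-2, db-m, lb-2: 66 each (2 lost).
    cache-2: 10+66 = 76 ≤ 100
    db-m: 20+66 = 86 > 60
    lb-2: 20+66 = 86 ≤ 100
Round 3 — db-m crashes.
  db-m sheds 86 req/s to cache-2: 86 each.
    cache-2: 76+86 = 162 > 100
Round 4 — cache-2 crashes.
  cache-2 sheds 162 req/s: no online neighbours, lost.
No further crashes.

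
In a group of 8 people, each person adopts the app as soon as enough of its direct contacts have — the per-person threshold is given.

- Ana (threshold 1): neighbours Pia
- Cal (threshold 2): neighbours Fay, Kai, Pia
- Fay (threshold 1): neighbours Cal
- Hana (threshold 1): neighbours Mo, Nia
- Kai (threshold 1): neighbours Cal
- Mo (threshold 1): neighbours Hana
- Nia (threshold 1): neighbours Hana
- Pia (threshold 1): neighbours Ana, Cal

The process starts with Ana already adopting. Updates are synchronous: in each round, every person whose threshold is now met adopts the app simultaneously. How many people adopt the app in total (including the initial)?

2

Round 1 — Ana adopts the app (initial).
Round 2 — checking thresholds:
  Pia: 1 of 2 neighbours ≥ 1, adopts the app.
Round 3 — no new adoptions; cascade stops.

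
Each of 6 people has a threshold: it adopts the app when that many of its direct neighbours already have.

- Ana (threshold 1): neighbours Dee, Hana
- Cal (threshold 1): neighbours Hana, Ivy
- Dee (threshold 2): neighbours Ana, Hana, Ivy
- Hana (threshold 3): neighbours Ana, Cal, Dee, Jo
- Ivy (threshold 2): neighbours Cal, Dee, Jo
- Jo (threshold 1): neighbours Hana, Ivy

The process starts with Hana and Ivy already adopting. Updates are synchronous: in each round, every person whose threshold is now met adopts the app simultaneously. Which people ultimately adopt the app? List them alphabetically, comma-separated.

Round 1 — Hana, Ivy adopt the app (initial).
Round 2 — checking thresholds:
  Ana: 1 of 2 neighbours ≥ 1, adopts the app.
  Cal: 2 of 2 neighbours ≥ 1, adopts the app.
  Dee: 2 of 3 neighbours ≥ 2, adopts the app.
  Jo: 2 of 2 neighbours ≥ 1, adopts the app.
Round 3 — no new adoptions; cascade stops.

Ana, Cal, Dee, Hana, Ivy, Jo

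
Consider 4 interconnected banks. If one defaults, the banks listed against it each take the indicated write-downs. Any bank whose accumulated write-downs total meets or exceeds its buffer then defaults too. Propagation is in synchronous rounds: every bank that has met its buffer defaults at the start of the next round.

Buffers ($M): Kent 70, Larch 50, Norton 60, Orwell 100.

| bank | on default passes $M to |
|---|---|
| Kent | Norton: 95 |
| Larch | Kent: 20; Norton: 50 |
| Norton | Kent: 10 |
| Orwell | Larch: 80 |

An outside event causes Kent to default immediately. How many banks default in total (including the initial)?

2

Round 1 — Kent defaults (initial).
  Norton: +95 → 95 ≥ 60
Round 2 — Norton defaults.
No further defaults.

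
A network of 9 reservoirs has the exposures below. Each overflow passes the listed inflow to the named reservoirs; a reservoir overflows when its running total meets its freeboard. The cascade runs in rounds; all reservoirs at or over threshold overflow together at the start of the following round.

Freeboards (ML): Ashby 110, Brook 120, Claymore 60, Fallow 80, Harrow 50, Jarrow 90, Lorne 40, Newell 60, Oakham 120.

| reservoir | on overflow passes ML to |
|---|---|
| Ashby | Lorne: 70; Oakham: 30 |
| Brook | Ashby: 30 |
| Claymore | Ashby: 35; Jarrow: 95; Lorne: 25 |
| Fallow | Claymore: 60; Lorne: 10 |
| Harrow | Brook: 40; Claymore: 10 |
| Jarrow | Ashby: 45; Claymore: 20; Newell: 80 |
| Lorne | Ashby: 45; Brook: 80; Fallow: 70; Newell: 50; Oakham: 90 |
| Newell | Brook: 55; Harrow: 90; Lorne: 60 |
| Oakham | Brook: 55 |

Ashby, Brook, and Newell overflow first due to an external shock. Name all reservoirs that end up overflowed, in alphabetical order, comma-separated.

Round 1 — Ashby, Brook, Newell overflow (initial).
  Harrow: +90 → 90 ≥ 50
  Lorne: +70+60 → 130 ≥ 40
  Oakham: +30 → 30 < 120
Round 2 — Harrow, Lorne overflow.
  Claymore: +10 → 10 < 60
  Fallow: +70 → 70 < 80
  Oakham: +90 → 120 ≥ 120
Round 3 — Oakham overflows.
No further overflows.

Ashby, Brook, Harrow, Lorne, Newell, Oakham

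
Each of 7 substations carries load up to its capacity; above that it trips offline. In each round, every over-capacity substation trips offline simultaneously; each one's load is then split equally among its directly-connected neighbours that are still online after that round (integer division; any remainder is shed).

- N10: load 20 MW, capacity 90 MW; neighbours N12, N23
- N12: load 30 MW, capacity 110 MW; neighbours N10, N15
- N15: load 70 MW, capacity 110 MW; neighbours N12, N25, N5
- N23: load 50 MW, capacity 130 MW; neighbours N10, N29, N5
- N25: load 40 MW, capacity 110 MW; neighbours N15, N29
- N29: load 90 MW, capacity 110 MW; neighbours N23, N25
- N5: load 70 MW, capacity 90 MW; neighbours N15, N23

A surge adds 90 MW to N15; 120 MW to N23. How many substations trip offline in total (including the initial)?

Round 1 — N15 at 160 > 110; N23 at 170 > 130. N15, N23 trip offline.
  N15 sheds 160 MW to N12, N25, N5: 53 each (1 lost).
    N12: 30+53 = 83 ≤ 110
    N25: 40+53 = 93 ≤ 110
    N5: 70+53 = 123 > 90
  N23 sheds 170 MW to N10, N29, N5: 56 each (2 lost).
    N10: 20+56 = 76 ≤ 90
    N29: 90+56 = 146 > 110
    N5: 123+56 = 179 > 90
Round 2 — N29, N5 trip offline.
  N29 sheds 146 MW to N25: 146 each.
    N25: 93+146 = 239 > 110
  N5 sheds 179 MW: no online neighbours, lost.
Round 3 — N25 trips offline.
  N25 sheds 239 MW: no online neighbours, lost.
No further trips.

5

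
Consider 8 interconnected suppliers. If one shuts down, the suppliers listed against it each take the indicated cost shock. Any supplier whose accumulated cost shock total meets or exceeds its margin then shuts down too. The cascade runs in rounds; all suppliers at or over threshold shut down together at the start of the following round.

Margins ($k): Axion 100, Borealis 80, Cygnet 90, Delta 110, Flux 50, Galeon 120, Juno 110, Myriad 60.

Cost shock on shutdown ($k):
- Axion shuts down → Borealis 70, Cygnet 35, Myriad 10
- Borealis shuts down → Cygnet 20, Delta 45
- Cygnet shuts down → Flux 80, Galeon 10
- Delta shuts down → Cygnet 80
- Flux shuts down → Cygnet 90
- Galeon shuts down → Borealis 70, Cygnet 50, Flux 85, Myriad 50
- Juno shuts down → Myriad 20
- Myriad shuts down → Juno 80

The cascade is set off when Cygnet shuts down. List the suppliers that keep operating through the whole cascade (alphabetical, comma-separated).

Axion, Borealis, Delta, Galeon, Juno, Myriad

Round 1 — Cygnet shuts down (initial).
  Flux: +80 → 80 ≥ 50
  Galeon: +10 → 10 < 120
Round 2 — Flux shuts down.
No further shutdowns.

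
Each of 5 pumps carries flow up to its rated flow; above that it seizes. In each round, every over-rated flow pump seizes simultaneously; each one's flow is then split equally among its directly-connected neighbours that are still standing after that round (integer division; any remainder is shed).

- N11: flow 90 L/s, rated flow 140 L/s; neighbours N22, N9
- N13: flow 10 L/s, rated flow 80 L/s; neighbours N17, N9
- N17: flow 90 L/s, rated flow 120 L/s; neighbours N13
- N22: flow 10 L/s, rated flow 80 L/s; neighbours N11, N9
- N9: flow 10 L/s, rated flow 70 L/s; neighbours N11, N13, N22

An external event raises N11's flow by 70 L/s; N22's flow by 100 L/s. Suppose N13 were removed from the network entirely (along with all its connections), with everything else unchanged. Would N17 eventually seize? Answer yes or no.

no

With N13 removed:
Round 1 — N11 at 160 > 140; N22 at 110 > 80. N11, N22 seize.
  N11 sheds 160 L/s to N9: 160 each.
    N9: 10+160 = 170 > 70
  N22 sheds 110 L/s to N9: 110 each.
    N9: 170+110 = 280 > 70
Round 2 — N9 seizes.
  N9 sheds 280 L/s: no online neighbours, lost.
No further seizures.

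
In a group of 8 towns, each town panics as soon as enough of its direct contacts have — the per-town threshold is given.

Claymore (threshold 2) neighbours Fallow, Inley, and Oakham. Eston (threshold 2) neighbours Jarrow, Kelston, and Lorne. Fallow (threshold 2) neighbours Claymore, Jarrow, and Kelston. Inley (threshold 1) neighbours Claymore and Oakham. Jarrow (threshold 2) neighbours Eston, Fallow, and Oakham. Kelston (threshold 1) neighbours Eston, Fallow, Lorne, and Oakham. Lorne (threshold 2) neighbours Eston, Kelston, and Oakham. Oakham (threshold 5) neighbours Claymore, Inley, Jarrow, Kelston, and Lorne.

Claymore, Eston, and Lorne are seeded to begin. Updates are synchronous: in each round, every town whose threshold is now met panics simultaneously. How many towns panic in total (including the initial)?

Round 1 — Claymore, Eston, Lorne panic (initial).
Round 2 — checking thresholds:
  Fallow: 1 of 3 neighbours < 2, below threshold.
  Inley: 1 of 2 neighbours ≥ 1, panics.
  Jarrow: 1 of 3 neighbours < 2, below threshold.
  Kelston: 2 of 4 neighbours ≥ 1, panics.
  Oakham: 2 of 5 neighbours < 5, below threshold.
Round 3 — checking thresholds:
  Fallow: 2 of 3 neighbours ≥ 2, panics.
  Jarrow: 1 of 3 neighbours < 2, below threshold.
  Oakham: 4 of 5 neighbours < 5, below threshold.
Round 4 — checking thresholds:
  Jarrow: 2 of 3 neighbours ≥ 2, panics.
  Oakham: 4 of 5 neighbours < 5, below threshold.
Round 5 — checking thresholds:
  Oakham: 5 of 5 neighbours ≥ 5, panics.
Round 6 — no new panics; cascade stops.

8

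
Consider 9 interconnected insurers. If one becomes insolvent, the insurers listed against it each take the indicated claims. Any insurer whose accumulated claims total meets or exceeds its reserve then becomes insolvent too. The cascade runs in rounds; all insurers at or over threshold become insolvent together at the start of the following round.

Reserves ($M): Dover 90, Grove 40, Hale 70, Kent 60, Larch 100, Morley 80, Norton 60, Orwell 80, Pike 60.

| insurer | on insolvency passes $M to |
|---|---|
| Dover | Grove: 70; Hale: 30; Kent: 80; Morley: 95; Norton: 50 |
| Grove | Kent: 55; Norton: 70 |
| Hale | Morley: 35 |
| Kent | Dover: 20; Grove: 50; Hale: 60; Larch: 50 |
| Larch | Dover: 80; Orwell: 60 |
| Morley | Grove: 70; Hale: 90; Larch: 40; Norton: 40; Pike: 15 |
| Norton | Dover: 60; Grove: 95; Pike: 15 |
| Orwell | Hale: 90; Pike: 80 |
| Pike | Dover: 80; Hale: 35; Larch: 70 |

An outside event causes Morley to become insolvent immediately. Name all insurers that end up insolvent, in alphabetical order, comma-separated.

Grove, Hale, Morley, Norton

Round 1 — Morley becomes insolvent (initial).
  Grove: +70 → 70 ≥ 40
  Hale: +90 → 90 ≥ 70
  Larch: +40 → 40 < 100
  Norton: +40 → 40 < 60
  Pike: +15 → 15 < 60
Round 2 — Grove, Hale become insolvent.
  Kent: +55 → 55 < 60
  Norton: +70 → 110 ≥ 60
Round 3 — Norton becomes insolvent.
  Dover: +60 → 60 < 90
  Pike: +15 → 30 < 60
No further insolvencies.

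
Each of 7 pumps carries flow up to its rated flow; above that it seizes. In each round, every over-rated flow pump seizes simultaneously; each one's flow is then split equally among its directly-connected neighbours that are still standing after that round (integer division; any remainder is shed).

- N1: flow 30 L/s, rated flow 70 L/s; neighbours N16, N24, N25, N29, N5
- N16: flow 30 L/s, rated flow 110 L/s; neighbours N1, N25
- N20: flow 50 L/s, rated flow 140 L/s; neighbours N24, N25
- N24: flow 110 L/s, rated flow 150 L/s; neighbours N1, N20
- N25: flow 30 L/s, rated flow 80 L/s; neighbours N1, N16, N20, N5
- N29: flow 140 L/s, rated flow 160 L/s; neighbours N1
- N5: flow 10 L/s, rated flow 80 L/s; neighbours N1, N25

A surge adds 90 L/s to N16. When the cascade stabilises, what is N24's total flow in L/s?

140

Round 1 — N16 at 120 > 110. N16 seizes.
  N16 sheds 120 L/s to N1, N25: 60 each.
    N1: 30+60 = 90 > 70
    N25: 30+60 = 90 > 80
Round 2 — N1, N25 seize.
  N1 sheds 90 L/s to N24, N29, N5: 30 each.
    N24: 110+30 = 140 ≤ 150
    N29: 140+30 = 170 > 160
    N5: 10+30 = 40 ≤ 80
  N25 sheds 90 L/s to N20, N5: 45 each.
    N20: 50+45 = 95 ≤ 140
    N5: 40+45 = 85 > 80
Round 3 — N29, N5 seize.
  N29 sheds 170 L/s: no online neighbours, lost.
  N5 sheds 85 L/s: no online neighbours, lost.
No further seizures.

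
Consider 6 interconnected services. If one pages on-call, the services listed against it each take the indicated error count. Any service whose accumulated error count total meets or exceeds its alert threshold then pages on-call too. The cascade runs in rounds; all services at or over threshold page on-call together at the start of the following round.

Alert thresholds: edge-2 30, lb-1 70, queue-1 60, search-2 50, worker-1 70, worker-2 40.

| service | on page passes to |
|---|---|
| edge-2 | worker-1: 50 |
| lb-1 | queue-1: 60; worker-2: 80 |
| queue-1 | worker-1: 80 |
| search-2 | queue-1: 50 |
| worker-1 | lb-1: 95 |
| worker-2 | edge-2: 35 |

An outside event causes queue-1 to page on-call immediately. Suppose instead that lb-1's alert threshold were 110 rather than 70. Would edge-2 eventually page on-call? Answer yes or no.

With lb-1's alert threshold at 110:
Round 1 — queue-1 pages on-call (initial).
  worker-1: +80 → 80 ≥ 70
Round 2 — worker-1 pages on-call.
  lb-1: +95 → 95 < 110
No further pages.

no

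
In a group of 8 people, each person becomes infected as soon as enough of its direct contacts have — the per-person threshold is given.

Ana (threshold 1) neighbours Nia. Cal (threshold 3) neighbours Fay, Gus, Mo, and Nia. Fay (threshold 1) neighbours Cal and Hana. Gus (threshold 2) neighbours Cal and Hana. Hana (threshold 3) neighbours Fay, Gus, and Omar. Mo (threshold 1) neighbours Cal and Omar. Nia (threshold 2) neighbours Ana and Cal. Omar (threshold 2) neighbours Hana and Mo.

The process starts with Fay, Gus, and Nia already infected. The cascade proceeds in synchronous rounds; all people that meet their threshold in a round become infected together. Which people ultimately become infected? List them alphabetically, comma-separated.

Ana, Cal, Fay, Gus, Mo, Nia

Round 1 — Fay, Gus, Nia become infected (initial).
Round 2 — checking thresholds:
  Ana: 1 of 1 neighbours ≥ 1, becomes infected.
  Cal: 3 of 4 neighbours ≥ 3, becomes infected.
  Hana: 2 of 3 neighbours < 3, below threshold.
Round 3 — checking thresholds:
  Hana: 2 of 3 neighbours < 3, below threshold.
  Mo: 1 of 2 neighbours ≥ 1, becomes infected.
Round 4 — no new infections; cascade stops.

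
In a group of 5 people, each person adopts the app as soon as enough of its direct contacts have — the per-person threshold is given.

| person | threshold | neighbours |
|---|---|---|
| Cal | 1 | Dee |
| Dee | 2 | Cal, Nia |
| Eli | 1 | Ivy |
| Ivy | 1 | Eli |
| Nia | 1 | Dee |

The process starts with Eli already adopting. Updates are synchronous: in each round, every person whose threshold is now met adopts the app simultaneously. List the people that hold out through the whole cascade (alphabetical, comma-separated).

Round 1 — Eli adopts the app (initial).
Round 2 — checking thresholds:
  Ivy: 1 of 1 neighbours ≥ 1, adopts the app.
Round 3 — no new adoptions; cascade stops.

Cal, Dee, Nia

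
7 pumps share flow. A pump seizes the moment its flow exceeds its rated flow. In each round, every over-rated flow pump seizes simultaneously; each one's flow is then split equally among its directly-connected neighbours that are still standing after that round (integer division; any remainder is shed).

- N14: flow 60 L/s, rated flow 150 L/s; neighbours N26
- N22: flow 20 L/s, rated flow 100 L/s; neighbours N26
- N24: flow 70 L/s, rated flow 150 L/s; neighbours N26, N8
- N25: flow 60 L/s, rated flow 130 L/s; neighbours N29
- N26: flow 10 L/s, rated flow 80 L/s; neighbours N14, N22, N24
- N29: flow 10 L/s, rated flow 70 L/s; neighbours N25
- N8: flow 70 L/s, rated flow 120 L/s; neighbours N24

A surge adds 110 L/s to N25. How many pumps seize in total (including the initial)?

Round 1 — N25 at 170 > 130. N25 seizes.
  N25 sheds 170 L/s to N29: 170 each.
    N29: 10+170 = 180 > 70
Round 2 — N29 seizes.
  N29 sheds 180 L/s: no online neighbours, lost.
No further seizures.

2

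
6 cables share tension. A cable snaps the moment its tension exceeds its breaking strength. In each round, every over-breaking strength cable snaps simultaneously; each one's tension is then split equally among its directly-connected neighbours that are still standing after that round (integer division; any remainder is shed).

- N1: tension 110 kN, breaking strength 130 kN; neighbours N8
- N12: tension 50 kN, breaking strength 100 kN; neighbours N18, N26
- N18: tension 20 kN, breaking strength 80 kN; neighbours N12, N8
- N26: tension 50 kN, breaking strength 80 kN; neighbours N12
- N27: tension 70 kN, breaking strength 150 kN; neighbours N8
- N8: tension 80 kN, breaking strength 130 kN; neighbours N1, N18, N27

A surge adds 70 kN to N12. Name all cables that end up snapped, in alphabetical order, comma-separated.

Round 1 — N12 at 120 > 100. N12 snaps.
  N12 sheds 120 kN to N18, N26: 60 each.
    N18: 20+60 = 80 ≤ 80
    N26: 50+60 = 110 > 80
Round 2 — N26 snaps.
  N26 sheds 110 kN: no online neighbours, lost.
No further breaks.

N12, N26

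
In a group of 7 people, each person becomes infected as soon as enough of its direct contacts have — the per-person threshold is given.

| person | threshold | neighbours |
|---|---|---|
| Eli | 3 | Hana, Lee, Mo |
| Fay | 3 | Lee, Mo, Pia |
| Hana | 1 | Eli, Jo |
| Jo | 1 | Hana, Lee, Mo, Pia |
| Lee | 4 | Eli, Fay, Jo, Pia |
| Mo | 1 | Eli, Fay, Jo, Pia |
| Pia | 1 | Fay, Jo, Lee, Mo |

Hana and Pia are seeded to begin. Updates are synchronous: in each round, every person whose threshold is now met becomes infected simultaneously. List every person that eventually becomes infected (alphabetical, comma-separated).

Hana, Jo, Mo, Pia

Round 1 — Hana, Pia become infected (initial).
Round 2 — checking thresholds:
  Eli: 1 of 3 neighbours < 3, below threshold.
  Fay: 1 of 3 neighbours < 3, below threshold.
  Jo: 2 of 4 neighbours ≥ 1, becomes infected.
  Lee: 1 of 4 neighbours < 4, below threshold.
  Mo: 1 of 4 neighbours ≥ 1, becomes infected.
Round 3 — no new infections; cascade stops.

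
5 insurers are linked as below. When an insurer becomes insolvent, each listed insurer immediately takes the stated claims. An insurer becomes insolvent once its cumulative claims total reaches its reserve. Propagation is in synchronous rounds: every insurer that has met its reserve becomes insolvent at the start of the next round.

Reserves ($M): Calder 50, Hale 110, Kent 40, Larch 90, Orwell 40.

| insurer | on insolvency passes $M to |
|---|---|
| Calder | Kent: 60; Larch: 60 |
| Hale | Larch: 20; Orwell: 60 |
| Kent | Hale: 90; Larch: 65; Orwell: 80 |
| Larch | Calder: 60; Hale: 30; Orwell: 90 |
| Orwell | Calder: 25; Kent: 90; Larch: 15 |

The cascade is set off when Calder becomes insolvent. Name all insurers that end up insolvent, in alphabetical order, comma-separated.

Calder, Hale, Kent, Larch, Orwell

Round 1 — Calder becomes insolvent (initial).
  Kent: +60 → 60 ≥ 40
  Larch: +60 → 60 < 90
Round 2 — Kent becomes insolvent.
  Hale: +90 → 90 < 110
  Larch: +65 → 125 ≥ 90
  Orwell: +80 → 80 ≥ 40
Round 3 — Larch, Orwell become insolvent.
  Hale: +30 → 120 ≥ 110
Round 4 — Hale becomes insolvent.
No further insolvencies.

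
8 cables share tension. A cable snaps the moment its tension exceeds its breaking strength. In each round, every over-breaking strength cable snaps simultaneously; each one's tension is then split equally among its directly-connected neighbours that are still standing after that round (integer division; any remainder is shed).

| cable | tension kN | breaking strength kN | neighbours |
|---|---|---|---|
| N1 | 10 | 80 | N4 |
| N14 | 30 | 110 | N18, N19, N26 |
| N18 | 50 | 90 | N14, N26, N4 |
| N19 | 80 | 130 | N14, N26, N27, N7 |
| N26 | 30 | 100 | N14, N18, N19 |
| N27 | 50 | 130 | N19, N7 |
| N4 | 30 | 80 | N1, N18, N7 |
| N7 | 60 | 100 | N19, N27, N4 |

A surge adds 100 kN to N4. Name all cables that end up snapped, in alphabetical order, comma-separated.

N14, N18, N19, N26, N27, N4, N7

Round 1 — N4 at 130 > 80. N4 snaps.
  N4 sheds 130 kN to N1, N18, N7: 43 each (1 lost).
    N1: 10+43 = 53 ≤ 80
    N18: 50+43 = 93 > 90
    N7: 60+43 = 103 > 100
Round 2 — N18, N7 snap.
  N18 sheds 93 kN to N14, N26: 46 each (1 lost).
    N14: 30+46 = 76 ≤ 110
    N26: 30+46 = 76 ≤ 100
  N7 sheds 103 kN to N19, N27: 51 each (1 lost).
    N19: 80+51 = 131 > 130
    N27: 50+51 = 101 ≤ 130
Round 3 — N19 snaps.
  N19 sheds 131 kN to N14, N26, N27: 43 each (2 lost).
    N14: 76+43 = 119 > 110
    N26: 76+43 = 119 > 100
    N27: 101+43 = 144 > 130
Round 4 — N14, N26, N27 snap.
  N14 sheds 119 kN: no online neighbours, lost.
  N26 sheds 119 kN: no online neighbours, lost.
  N27 sheds 144 kN: no online neighbours, lost.
No further breaks.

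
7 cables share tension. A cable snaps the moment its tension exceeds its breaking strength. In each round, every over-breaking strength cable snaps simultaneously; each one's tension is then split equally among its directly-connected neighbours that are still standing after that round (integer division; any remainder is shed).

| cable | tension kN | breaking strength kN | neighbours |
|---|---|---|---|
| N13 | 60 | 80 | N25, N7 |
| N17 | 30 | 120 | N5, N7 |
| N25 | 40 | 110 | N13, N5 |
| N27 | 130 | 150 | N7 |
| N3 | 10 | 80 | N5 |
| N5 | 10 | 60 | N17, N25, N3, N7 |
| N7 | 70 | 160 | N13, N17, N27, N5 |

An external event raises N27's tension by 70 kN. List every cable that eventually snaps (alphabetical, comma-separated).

N13, N17, N25, N27, N5, N7

Round 1 — N27 at 200 > 150. N27 snaps.
  N27 sheds 200 kN to N7: 200 each.
    N7: 70+200 = 270 > 160
Round 2 — N7 snaps.
  N7 sheds 270 kN to N13, N17, N5: 90 each.
    N13: 60+90 = 150 > 80
    N17: 30+90 = 120 ≤ 120
    N5: 10+90 = 100 > 60
Round 3 — N13, N5 snap.
  N13 sheds 150 kN to N25: 150 each.
    N25: 40+150 = 190 > 110
  N5 sheds 100 kN to N17, N25, N3: 33 each (1 lost).
    N17: 120+33 = 153 > 120
    N25: 190+33 = 223 > 110
    N3: 10+33 = 43 ≤ 80
Round 4 — N17, N25 snap.
  N17 sheds 153 kN: no online neighbours, lost.
  N25 sheds 223 kN: no online neighbours, lost.
No further breaks.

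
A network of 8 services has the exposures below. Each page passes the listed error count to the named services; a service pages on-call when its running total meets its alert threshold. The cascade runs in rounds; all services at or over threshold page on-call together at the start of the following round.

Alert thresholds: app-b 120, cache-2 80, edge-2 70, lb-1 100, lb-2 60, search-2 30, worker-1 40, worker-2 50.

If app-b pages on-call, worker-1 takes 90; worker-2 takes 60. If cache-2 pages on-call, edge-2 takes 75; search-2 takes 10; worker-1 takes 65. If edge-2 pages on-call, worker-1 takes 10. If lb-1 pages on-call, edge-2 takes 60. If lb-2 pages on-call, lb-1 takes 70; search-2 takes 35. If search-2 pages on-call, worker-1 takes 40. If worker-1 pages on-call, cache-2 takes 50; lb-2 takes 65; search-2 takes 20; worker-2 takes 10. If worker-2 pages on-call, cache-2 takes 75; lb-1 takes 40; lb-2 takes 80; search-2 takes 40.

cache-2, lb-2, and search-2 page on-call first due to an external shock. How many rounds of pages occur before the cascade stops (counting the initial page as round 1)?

Round 1 — cache-2, lb-2, search-2 page on-call (initial).
  edge-2: +75 → 75 ≥ 70
  lb-1: +70 → 70 < 100
  worker-1: +65+40 → 105 ≥ 40
Round 2 — edge-2, worker-1 page on-call.
  worker-2: +10 → 10 < 50
No further pages.

2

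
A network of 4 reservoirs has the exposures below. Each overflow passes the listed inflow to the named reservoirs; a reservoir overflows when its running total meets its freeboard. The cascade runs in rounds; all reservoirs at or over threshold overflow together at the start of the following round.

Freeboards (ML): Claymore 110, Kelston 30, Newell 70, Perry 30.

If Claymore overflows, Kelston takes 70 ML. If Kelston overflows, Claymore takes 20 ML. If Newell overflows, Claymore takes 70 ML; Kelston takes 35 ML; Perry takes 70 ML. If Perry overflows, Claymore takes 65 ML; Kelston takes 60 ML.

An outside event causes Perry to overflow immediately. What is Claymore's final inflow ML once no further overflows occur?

85

Round 1 — Perry overflows (initial).
  Claymore: +65 → 65 < 110
  Kelston: +60 → 60 ≥ 30
Round 2 — Kelston overflows.
  Claymore: +20 → 85 < 110
No further overflows.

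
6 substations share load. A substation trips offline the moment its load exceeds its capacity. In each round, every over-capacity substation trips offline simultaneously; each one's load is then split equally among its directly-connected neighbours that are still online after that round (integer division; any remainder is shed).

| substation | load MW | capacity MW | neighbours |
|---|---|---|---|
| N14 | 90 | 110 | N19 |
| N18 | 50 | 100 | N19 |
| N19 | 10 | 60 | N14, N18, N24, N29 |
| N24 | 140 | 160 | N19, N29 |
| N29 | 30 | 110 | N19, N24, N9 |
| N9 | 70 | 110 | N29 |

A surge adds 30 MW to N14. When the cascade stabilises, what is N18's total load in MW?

Round 1 — N14 at 120 > 110. N14 trips offline.
  N14 sheds 120 MW to N19: 120 each.
    N19: 10+120 = 130 > 60
Round 2 — N19 trips offline.
  N19 sheds 130 MW to N18, N24, N29: 43 each (1 lost).
    N18: 50+43 = 93 ≤ 100
    N24: 140+43 = 183 > 160
    N29: 30+43 = 73 ≤ 110
Round 3 — N24 trips offline.
  N24 sheds 183 MW to N29: 183 each.
    N29: 73+183 = 256 > 110
Round 4 — N29 trips offline.
  N29 sheds 256 MW to N9: 256 each.
    N9: 70+256 = 326 > 110
Round 5 — N9 trips offline.
  N9 sheds 326 MW: no online neighbours, lost.
No further trips.

93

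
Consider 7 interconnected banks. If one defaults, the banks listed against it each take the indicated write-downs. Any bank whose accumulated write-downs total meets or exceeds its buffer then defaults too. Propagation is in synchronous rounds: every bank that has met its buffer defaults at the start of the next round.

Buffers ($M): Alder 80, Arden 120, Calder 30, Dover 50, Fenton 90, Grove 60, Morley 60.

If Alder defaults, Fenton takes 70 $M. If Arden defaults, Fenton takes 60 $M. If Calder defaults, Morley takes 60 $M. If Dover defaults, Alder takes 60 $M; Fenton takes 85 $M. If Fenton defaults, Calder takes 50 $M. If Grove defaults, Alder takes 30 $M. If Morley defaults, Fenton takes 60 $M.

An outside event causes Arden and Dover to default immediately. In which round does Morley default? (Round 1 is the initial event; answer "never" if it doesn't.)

4

Round 1 — Arden, Dover default (initial).
  Alder: +60 → 60 < 80
  Fenton: +60+85 → 145 ≥ 90
Round 2 — Fenton defaults.
  Calder: +50 → 50 ≥ 30
Round 3 — Calder defaults.
  Morley: +60 → 60 ≥ 60
Round 4 — Morley defaults.
No further defaults.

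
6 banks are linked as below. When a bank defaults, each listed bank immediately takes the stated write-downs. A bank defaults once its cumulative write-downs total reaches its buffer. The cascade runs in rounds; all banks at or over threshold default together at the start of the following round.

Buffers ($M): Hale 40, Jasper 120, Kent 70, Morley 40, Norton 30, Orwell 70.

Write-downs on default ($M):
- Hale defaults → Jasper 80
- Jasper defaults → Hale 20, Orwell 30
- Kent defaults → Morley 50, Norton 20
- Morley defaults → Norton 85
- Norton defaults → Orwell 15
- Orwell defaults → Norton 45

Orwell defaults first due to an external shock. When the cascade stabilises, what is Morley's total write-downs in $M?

Round 1 — Orwell defaults (initial).
  Norton: +45 → 45 ≥ 30
Round 2 — Norton defaults.
No further defaults.

0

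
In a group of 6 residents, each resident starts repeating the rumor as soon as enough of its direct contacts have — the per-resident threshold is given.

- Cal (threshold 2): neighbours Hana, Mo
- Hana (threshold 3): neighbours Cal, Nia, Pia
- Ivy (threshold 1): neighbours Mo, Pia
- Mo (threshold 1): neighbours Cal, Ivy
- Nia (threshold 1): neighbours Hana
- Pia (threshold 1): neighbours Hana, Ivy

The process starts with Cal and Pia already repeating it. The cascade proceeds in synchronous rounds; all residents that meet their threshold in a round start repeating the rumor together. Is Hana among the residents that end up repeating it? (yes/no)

Round 1 — Cal, Pia start repeating the rumor (initial).
Round 2 — checking thresholds:
  Hana: 2 of 3 neighbours < 3, not yet.
  Ivy: 1 of 2 neighbours ≥ 1, starts repeating the rumor.
  Mo: 1 of 2 neighbours ≥ 1, starts repeating the rumor.
Round 3 — no new spreads; cascade stops.

no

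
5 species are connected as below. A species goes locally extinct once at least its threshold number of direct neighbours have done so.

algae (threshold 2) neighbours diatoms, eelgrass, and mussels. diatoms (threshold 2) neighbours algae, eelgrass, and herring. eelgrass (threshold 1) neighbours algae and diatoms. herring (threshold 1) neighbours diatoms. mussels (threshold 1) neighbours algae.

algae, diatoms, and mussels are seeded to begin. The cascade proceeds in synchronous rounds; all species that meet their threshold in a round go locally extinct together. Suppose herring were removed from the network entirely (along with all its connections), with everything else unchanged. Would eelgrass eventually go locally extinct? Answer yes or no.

With herring removed:
Round 1 — algae, diatoms, mussels go locally extinct (initial).
Round 2 — checking thresholds:
  eelgrass: 2 of 2 neighbours ≥ 1, goes locally extinct.
Round 3 — no new extinctions; cascade stops.

yes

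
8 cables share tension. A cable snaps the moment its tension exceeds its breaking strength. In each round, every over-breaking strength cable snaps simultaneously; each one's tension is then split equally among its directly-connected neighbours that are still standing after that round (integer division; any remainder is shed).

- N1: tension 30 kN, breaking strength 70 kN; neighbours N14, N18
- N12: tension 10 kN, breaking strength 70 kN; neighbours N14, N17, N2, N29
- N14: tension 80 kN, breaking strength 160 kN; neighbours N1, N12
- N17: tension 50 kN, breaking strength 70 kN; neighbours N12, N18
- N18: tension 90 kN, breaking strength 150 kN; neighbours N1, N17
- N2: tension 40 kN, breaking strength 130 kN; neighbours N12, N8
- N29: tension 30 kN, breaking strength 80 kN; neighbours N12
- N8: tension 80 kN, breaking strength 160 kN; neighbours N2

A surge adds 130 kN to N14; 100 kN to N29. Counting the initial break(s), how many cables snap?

Round 1 — N14 at 210 > 160; N29 at 130 > 80. N14, N29 snap.
  N14 sheds 210 kN to N1, N12: 105 each.
    N1: 30+105 = 135 > 70
    N12: 10+105 = 115 > 70
  N29 sheds 130 kN to N12: 130 each.
    N12: 115+130 = 245 > 70
Round 2 — N1, N12 snap.
  N1 sheds 135 kN to N18: 135 each.
    N18: 90+135 = 225 > 150
  N12 sheds 245 kN to N17, N2: 122 each (1 lost).
    N17: 50+122 = 172 > 70
    N2: 40+122 = 162 > 130
Round 3 — N17, N18, N2 snap.
  N17 sheds 172 kN: no online neighbours, lost.
  N18 sheds 225 kN: no online neighbours, lost.
  N2 sheds 162 kN to N8: 162 each.
    N8: 80+162 = 242 > 160
Round 4 — N8 snaps.
  N8 sheds 242 kN: no online neighbours, lost.
No further breaks.

8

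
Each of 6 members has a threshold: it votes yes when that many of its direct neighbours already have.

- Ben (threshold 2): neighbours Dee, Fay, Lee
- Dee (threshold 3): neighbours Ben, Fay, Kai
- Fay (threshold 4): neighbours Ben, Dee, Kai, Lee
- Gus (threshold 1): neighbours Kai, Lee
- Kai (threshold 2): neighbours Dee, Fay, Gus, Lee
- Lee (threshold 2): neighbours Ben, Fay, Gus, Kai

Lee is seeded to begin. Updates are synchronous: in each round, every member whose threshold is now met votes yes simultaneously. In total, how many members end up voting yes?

Round 1 — Lee votes yes (initial).
Round 2 — checking thresholds:
  Ben: 1 of 3 neighbours < 2, not yet.
  Fay: 1 of 4 neighbours < 4, not yet.
  Gus: 1 of 2 neighbours ≥ 1, votes yes.
  Kai: 1 of 4 neighbours < 2, not yet.
Round 3 — checking thresholds:
  Ben: 1 of 3 neighbours < 2, not yet.
  Fay: 1 of 4 neighbours < 4, not yet.
  Kai: 2 of 4 neighbours ≥ 2, votes yes.
Round 4 — no new yes votes; cascade stops.

3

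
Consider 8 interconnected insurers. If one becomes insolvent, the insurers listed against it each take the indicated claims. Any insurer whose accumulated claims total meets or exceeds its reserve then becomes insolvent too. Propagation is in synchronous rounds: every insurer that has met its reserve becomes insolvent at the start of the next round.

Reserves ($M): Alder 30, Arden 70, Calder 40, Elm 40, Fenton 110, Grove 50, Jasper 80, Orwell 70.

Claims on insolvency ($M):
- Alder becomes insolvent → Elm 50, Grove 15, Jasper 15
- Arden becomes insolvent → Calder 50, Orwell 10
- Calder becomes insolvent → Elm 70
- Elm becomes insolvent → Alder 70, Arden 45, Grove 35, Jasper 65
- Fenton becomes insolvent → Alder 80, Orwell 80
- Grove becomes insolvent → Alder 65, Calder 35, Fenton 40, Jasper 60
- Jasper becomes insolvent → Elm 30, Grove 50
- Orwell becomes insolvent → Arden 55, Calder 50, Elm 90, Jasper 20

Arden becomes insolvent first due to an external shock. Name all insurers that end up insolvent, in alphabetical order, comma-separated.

Alder, Arden, Calder, Elm, Grove, Jasper

Round 1 — Arden becomes insolvent (initial).
  Calder: +50 → 50 ≥ 40
  Orwell: +10 → 10 < 70
Round 2 — Calder becomes insolvent.
  Elm: +70 → 70 ≥ 40
Round 3 — Elm becomes insolvent.
  Alder: +70 → 70 ≥ 30
  Grove: +35 → 35 < 50
  Jasper: +65 → 65 < 80
Round 4 — Alder becomes insolvent.
  Grove: +15 → 50 ≥ 50
  Jasper: +15 → 80 ≥ 80
Round 5 — Grove, Jasper become insolvent.
  Fenton: +40 → 40 < 110
No further insolvencies.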